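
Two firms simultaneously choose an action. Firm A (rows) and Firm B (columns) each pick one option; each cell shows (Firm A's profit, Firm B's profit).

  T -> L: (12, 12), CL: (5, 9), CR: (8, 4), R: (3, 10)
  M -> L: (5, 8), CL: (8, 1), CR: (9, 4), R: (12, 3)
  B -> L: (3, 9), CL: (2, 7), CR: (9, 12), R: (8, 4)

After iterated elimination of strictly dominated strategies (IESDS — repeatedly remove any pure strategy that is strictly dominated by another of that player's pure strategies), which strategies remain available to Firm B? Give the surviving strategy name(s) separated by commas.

Firm B's strategy CL is strictly dominated by L (T: 12>9, M: 8>1, B: 9>7) and is removed.
For Firm B, L strictly dominates R on the remaining rows (T: 12>10, M: 8>3, B: 9>4); eliminate R.
Among the remaining strategies, none is strictly dominated by another pure strategy of the same player, so the elimination stops.
Surviving strategies — Firm A: {T, M, B}; Firm B: {L, CR}.

L, CR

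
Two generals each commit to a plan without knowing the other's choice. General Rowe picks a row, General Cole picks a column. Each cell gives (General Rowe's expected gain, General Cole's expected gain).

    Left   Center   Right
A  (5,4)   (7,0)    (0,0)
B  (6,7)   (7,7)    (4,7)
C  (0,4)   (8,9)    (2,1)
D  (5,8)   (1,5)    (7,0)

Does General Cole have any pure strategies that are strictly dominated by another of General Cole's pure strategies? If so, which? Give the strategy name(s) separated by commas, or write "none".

Left: no other strategy beats it everywhere (Center at A (4>0); Right at A (4>0)).
Center: no other strategy beats it everywhere (Left at B (7=7); Right at A (0=0)).
Right is not dominated — it holds its own against Left at B (7=7); Center at A (0=0).

none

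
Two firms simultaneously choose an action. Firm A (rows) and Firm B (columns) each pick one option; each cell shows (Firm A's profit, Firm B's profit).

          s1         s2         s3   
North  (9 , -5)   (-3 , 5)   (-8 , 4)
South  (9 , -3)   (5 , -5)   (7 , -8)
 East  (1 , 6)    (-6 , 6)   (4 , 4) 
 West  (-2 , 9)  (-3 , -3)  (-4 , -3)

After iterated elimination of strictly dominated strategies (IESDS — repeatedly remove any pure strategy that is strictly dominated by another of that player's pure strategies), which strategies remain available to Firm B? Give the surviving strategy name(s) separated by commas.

s1, s2

For Firm A, South strictly dominates East on the remaining columns (s1: 9>1, s2: 5>-6, s3: 7>4); eliminate East.
For Firm A, South strictly dominates West on the remaining columns (s1: 9>-2, s2: 5>-3, s3: 7>-4); eliminate West.
For Firm B, s2 strictly dominates s3 on the remaining rows (North: 5>4, South: -5>-8); eliminate s3.
Among the remaining strategies, none is strictly dominated by another pure strategy of the same player, so the elimination stops.
Surviving strategies — Firm A: {North, South}; Firm B: {s1, s2}.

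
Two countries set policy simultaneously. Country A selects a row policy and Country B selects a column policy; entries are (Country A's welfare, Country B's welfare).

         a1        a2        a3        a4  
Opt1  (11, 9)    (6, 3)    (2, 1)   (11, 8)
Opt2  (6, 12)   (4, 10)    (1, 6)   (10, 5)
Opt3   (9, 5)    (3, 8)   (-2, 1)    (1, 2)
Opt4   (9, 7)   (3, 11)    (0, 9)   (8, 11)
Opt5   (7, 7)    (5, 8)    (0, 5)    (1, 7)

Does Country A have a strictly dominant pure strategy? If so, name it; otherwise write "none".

Opt1

Opt1 vs Opt2: a1: 11>6, a2: 6>4, a3: 2>1, a4: 11>10.
Opt1 vs Opt3: a1: 11>9, a2: 6>3, a3: 2>-2, a4: 11>1.
Opt1 vs Opt4: a1: 11>9, a2: 6>3, a3: 2>0, a4: 11>8.
Opt1 vs Opt5: a1: 11>7, a2: 6>5, a3: 2>0, a4: 11>1.
Opt1 strictly beats every other strategy against every opponent action, so it is strictly dominant.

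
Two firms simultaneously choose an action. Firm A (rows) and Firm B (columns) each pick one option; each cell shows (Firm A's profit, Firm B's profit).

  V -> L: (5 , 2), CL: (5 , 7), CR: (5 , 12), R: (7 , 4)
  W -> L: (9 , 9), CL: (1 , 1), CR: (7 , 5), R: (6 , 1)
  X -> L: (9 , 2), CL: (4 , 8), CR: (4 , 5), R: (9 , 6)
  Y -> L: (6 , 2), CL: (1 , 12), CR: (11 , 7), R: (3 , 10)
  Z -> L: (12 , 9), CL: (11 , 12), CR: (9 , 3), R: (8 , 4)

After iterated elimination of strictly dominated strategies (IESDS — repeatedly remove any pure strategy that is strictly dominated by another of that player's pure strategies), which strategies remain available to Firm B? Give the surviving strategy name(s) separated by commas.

Firm A's strategy V is strictly dominated by Z (L: 12>5, CL: 11>5, CR: 9>5, R: 8>7) and is removed.
Row W is eliminated: Z beats it against every remaining column (L: 12>9, CL: 11>1, CR: 9>7, R: 8>6).
Firm B's strategy L is strictly dominated by CL (X: 8>2, Y: 12>2, Z: 12>9) and is removed.
For Firm B, CL strictly dominates CR on the remaining rows (X: 8>5, Y: 12>7, Z: 12>3); eliminate CR.
Row Y is eliminated: X beats it against every remaining column (CL: 4>1, R: 9>3).
For Firm B, CL strictly dominates R on the remaining rows (X: 8>6, Z: 12>4); eliminate R.
Firm A's strategy X is strictly dominated by Z (CL: 11>4) and is removed.
Among the remaining strategies, none is strictly dominated by another pure strategy of the same player, so the elimination stops.
Surviving strategies — Firm A: {Z}; Firm B: {CL}.

CL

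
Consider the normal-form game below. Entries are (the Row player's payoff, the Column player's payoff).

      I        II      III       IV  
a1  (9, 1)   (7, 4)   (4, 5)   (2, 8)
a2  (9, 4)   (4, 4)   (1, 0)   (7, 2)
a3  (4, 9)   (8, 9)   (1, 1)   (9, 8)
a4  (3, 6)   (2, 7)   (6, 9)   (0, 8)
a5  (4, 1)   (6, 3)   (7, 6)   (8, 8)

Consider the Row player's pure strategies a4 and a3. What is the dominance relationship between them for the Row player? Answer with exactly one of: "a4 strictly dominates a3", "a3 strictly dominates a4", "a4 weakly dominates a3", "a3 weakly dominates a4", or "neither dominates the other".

Compare a4 to a3 across every action of the Column player: I: 3<4, II: 2<8, III: 6>1, IV: 0<9.
a4 does better at III but worse at I, II, IV; neither strategy dominates the other.

neither dominates the other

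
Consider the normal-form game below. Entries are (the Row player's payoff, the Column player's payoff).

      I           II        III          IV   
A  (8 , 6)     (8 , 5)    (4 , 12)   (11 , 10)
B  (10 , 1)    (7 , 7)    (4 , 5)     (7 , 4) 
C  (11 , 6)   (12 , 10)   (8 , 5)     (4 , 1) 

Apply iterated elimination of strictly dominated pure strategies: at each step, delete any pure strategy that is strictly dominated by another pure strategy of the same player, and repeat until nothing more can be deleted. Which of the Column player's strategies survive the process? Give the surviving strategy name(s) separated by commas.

II

Column IV is eliminated: III beats it against every remaining row (A: 12>10, B: 5>4, C: 5>1).
The Row player's strategy A is strictly dominated by C (I: 11>8, II: 12>8, III: 8>4) and is removed.
The Row player's strategy B is strictly dominated by C (I: 11>10, II: 12>7, III: 8>4) and is removed.
Column I is eliminated: II beats it against every remaining row (C: 10>6).
Column III is eliminated: II beats it against every remaining row (C: 10>5).
Among the remaining strategies, none is strictly dominated by another pure strategy of the same player, so the elimination stops.
Surviving strategies — the Row player: {C}; the Column player: {II}.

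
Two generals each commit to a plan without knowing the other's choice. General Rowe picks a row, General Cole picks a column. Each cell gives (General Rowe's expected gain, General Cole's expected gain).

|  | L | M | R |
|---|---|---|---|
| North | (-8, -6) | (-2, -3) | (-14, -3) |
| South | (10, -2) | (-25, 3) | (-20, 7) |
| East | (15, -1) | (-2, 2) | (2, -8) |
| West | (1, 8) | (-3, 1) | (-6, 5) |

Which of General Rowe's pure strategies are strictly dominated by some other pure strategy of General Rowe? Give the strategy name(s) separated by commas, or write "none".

Nothing dominates North: South at M (-2>-25); East at M (-2=-2); West at M (-2>-3).
South: dominated, since East does at least as well everywhere (L: 15>10, M: -2>-25, R: 2>-20).
Nothing dominates East: North at L (15>-8); South at L (15>10); West at L (15>1).
West is strictly dominated by East (L: 15>1, M: -2>-3, R: 2>-6).

South, West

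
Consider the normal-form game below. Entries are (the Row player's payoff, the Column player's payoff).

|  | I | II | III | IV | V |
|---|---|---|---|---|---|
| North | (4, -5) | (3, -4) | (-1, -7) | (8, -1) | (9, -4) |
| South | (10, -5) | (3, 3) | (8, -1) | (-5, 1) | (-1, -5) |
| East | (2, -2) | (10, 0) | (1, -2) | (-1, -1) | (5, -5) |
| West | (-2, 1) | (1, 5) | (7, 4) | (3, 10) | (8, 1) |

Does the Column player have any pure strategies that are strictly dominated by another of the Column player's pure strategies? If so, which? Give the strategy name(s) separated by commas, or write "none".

I, III, V

I is strictly dominated by II (North: -4>-5, South: 3>-5, East: 0>-2, West: 5>1).
II: no other strategy beats it everywhere (I at North (-4>-5); III at North (-4>-7); IV at South (3>1); V at North (-4=-4)).
II strictly dominates III — North: -4>-7, South: 3>-1, East: 0>-2, West: 5>4.
IV: no other strategy beats it everywhere (I at North (-1>-5); II at North (-1>-4); III at North (-1>-7); V at North (-1>-4)).
V: dominated, since IV does at least as well everywhere (North: -1>-4, South: 1>-5, East: -1>-5, West: 10>1).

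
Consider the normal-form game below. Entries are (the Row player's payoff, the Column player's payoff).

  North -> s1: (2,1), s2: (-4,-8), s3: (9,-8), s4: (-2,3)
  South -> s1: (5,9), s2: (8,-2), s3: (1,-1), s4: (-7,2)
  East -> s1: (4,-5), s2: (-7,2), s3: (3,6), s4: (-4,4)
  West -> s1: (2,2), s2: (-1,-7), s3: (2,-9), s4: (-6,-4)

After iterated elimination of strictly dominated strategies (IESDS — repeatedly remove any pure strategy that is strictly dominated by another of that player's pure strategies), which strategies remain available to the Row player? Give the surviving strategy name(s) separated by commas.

Column s2 is eliminated: s4 beats it against every remaining row (North: 3>-8, South: 2>-2, East: 4>2, West: -4>-7).
For the Row player, East strictly dominates West on the remaining columns (s1: 4>2, s3: 3>2, s4: -4>-6); eliminate West.
Among the remaining strategies, none is strictly dominated by another pure strategy of the same player, so the elimination stops.
Surviving strategies — the Row player: {North, South, East}; the Column player: {s1, s3, s4}.

North, South, East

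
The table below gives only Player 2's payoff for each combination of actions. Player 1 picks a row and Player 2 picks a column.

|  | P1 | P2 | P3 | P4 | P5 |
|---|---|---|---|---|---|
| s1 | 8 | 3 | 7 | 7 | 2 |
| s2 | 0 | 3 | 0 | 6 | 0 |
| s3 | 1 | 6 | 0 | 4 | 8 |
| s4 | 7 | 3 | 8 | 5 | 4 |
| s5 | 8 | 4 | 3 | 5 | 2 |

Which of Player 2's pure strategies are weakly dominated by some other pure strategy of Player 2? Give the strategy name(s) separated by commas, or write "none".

none

P1 is not dominated — it holds its own against P2 at s1 (8>3); P3 at s1 (8>7); P4 at s1 (8>7); P5 at s1 (8>2).
P2 is not dominated — it holds its own against P1 at s2 (3>0); P3 at s2 (3>0); P4 at s3 (6>4); P5 at s1 (3>2).
P3: no other strategy beats it everywhere (P1 at s4 (8>7); P2 at s1 (7>3); P4 at s4 (8>5); P5 at s1 (7>2)).
P4: no other strategy beats it everywhere (P1 at s2 (6>0); P2 at s1 (7>3); P3 at s2 (6>0); P5 at s1 (7>2)).
P5: no other strategy beats it everywhere (P1 at s3 (8>1); P2 at s3 (8>6); P3 at s3 (8>0); P4 at s3 (8>4)).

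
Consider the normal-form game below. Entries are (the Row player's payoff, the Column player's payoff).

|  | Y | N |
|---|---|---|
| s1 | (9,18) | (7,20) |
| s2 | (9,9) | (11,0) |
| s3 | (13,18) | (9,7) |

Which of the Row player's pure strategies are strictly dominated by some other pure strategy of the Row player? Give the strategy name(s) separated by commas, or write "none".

s1

s1 is strictly dominated by s3 (Y: 13>9, N: 9>7).
s2 is not dominated — it holds its own against s1 at Y (9=9); s3 at N (11>9).
s3: no other strategy beats it everywhere (s1 at Y (13>9); s2 at Y (13>9)).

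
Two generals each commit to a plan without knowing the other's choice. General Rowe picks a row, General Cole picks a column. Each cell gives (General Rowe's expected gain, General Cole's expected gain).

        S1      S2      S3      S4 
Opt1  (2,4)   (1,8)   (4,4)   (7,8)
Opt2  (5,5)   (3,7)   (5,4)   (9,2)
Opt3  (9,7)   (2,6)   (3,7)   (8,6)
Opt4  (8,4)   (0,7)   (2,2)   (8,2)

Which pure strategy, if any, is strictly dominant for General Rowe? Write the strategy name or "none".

none

Opt1 fails to dominate Opt2 at S1 (2<5).
Opt2 fails to dominate Opt3 at S1 (5<9).
Opt3 fails to dominate Opt1 at S3 (3<4).
Opt4 fails to dominate Opt1 at S2 (0<1).
No single strategy dominates all the others.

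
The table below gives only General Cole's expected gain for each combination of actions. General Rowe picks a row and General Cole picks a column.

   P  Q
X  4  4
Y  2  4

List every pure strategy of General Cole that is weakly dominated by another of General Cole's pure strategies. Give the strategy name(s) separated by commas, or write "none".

P: dominated, since Q does at least as well everywhere (X: 4=4, Y: 4>2).
Q: no other strategy beats it everywhere (P at Y (4>2)).

P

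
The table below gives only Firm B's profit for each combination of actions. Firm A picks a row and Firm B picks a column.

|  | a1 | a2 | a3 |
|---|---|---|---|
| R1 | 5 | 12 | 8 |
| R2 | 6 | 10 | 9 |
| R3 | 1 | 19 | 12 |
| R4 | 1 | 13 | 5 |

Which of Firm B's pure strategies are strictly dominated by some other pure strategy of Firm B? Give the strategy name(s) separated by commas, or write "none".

a1 is strictly dominated by a2 (R1: 12>5, R2: 10>6, R3: 19>1, R4: 13>1).
Nothing dominates a2: a1 at R1 (12>5); a3 at R1 (12>8).
a2 strictly dominates a3 — R1: 12>8, R2: 10>9, R3: 19>12, R4: 13>5.

a1, a3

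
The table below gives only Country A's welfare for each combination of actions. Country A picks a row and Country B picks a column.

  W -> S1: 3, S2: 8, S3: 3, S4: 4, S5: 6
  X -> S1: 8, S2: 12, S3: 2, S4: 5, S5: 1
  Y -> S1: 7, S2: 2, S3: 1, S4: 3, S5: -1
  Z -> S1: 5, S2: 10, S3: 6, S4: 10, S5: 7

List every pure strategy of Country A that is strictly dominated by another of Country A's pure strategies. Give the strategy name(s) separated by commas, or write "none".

Z strictly dominates W — S1: 5>3, S2: 10>8, S3: 6>3, S4: 10>4, S5: 7>6.
Nothing dominates X: W at S1 (8>3); Y at S1 (8>7); Z at S1 (8>5).
X strictly dominates Y — S1: 8>7, S2: 12>2, S3: 2>1, S4: 5>3, S5: 1>-1.
Z is not dominated — it holds its own against W at S1 (5>3); X at S3 (6>2); Y at S2 (10>2).

W, Y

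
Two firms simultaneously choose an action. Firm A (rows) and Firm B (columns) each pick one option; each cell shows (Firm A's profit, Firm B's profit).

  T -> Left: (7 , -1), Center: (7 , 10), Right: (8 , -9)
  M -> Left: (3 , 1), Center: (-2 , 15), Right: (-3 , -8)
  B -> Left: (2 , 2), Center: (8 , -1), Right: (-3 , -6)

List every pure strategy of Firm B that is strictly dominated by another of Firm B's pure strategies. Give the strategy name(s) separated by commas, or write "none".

Right

Nothing dominates Left: Center at B (2>-1); Right at T (-1>-9).
Center: no other strategy beats it everywhere (Left at T (10>-1); Right at T (10>-9)).
Left strictly dominates Right — T: -1>-9, M: 1>-8, B: 2>-6.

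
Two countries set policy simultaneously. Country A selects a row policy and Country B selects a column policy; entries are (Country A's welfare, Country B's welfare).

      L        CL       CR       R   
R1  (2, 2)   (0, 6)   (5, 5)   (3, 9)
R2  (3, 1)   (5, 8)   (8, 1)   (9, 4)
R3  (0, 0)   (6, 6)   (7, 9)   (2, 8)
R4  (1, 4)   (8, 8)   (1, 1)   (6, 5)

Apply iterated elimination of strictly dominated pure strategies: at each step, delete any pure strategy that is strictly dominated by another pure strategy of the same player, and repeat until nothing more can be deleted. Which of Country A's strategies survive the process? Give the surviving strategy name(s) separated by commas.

For Country A, R2 strictly dominates R1 on the remaining columns (L: 3>2, CL: 5>0, CR: 8>5, R: 9>3); eliminate R1.
Country B's strategy L is strictly dominated by CL (R2: 8>1, R3: 6>0, R4: 8>4) and is removed.
Among the remaining strategies, none is strictly dominated by another pure strategy of the same player, so the elimination stops.
Surviving strategies — Country A: {R2, R3, R4}; Country B: {CL, CR, R}.

R2, R3, R4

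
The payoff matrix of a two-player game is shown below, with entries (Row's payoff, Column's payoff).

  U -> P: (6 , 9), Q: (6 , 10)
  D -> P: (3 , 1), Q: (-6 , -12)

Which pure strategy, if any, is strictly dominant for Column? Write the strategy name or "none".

P fails to dominate Q at U (9<10).
Q fails to dominate P at D (-12<1).
No single strategy dominates all the others.

none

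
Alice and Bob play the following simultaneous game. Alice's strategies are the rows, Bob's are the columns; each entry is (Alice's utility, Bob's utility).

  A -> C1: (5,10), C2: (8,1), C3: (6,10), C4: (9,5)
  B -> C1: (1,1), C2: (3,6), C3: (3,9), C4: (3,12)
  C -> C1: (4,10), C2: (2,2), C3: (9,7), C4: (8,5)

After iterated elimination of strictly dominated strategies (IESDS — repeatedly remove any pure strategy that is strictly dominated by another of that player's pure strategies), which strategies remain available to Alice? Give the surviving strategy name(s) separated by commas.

A, C

Row B is eliminated: A beats it against every remaining column (C1: 5>1, C2: 8>3, C3: 6>3, C4: 9>3).
Bob's strategy C2 is strictly dominated by C1 (A: 10>1, C: 10>2) and is removed.
Column C4 is eliminated: C1 beats it against every remaining row (A: 10>5, C: 10>5).
Among the remaining strategies, none is strictly dominated by another pure strategy of the same player, so the elimination stops.
Surviving strategies — Alice: {A, C}; Bob: {C1, C3}.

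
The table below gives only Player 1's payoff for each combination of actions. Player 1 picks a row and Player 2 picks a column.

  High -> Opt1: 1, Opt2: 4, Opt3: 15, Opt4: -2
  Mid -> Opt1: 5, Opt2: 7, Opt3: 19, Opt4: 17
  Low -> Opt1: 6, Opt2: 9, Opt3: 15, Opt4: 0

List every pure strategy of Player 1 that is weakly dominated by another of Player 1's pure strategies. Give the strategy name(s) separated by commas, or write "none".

High

High is weakly dominated by Mid (Opt1: 5>1, Opt2: 7>4, Opt3: 19>15, Opt4: 17>-2).
Nothing dominates Mid: High at Opt1 (5>1); Low at Opt3 (19>15).
Nothing dominates Low: High at Opt1 (6>1); Mid at Opt1 (6>5).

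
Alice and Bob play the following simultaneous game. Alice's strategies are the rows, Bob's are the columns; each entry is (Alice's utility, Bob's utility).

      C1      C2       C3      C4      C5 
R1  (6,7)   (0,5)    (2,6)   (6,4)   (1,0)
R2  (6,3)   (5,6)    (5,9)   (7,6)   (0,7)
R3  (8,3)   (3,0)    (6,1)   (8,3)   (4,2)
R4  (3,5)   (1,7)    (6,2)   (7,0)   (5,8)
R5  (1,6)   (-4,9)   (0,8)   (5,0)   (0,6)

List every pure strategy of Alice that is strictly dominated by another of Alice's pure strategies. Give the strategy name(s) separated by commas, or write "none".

R1, R5

R1: dominated, since R3 does at least as well everywhere (C1: 8>6, C2: 3>0, C3: 6>2, C4: 8>6, C5: 4>1).
R2 is not dominated — it holds its own against R1 at C1 (6=6); R3 at C2 (5>3); R4 at C1 (6>3); R5 at C1 (6>1).
R3: no other strategy beats it everywhere (R1 at C1 (8>6); R2 at C1 (8>6); R4 at C1 (8>3); R5 at C1 (8>1)).
R4 is not dominated — it holds its own against R1 at C2 (1>0); R2 at C3 (6>5); R3 at C3 (6=6); R5 at C1 (3>1).
R5 is strictly dominated by R1 (C1: 6>1, C2: 0>-4, C3: 2>0, C4: 6>5, C5: 1>0).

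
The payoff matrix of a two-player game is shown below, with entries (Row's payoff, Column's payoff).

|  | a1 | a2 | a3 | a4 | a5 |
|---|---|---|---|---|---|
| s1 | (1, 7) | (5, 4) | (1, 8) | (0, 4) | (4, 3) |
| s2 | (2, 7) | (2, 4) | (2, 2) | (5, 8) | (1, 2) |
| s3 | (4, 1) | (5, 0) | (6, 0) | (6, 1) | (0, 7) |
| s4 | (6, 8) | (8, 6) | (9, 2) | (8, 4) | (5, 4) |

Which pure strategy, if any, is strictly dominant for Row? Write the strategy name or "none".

s4 vs s1: a1: 6>1, a2: 8>5, a3: 9>1, a4: 8>0, a5: 5>4.
s4 vs s2: a1: 6>2, a2: 8>2, a3: 9>2, a4: 8>5, a5: 5>1.
s4 vs s3: a1: 6>4, a2: 8>5, a3: 9>6, a4: 8>6, a5: 5>0.
s4 strictly beats every other strategy against every opponent action, so it is strictly dominant.

s4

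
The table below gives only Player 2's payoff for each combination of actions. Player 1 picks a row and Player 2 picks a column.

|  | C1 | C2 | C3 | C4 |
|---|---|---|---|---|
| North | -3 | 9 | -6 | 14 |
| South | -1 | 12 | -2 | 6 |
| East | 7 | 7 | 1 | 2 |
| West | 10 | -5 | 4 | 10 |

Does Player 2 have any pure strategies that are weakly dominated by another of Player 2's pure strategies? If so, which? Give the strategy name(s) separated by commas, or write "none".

C1: no other strategy beats it everywhere (C2 at West (10>-5); C3 at North (-3>-6); C4 at East (7>2)).
Nothing dominates C2: C1 at North (9>-3); C3 at North (9>-6); C4 at South (12>6).
C3: dominated, since C1 does at least as well everywhere (North: -3>-6, South: -1>-2, East: 7>1, West: 10>4).
Nothing dominates C4: C1 at North (14>-3); C2 at North (14>9); C3 at North (14>-6).

C3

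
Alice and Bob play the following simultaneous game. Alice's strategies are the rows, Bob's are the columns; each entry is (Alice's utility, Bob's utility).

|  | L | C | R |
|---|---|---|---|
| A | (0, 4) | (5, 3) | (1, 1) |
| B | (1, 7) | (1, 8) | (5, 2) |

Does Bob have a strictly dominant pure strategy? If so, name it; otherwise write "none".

L fails to dominate C at B (7<8).
C fails to dominate L at A (3<4).
R fails to dominate L at A (1<4).
No single strategy dominates all the others.

none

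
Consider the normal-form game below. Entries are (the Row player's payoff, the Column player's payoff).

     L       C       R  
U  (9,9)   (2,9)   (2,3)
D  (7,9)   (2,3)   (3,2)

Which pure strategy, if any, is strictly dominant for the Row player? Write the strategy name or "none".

none

U fails to dominate D at C (2=2).
D fails to dominate U at L (7<9).
No single strategy dominates all the others.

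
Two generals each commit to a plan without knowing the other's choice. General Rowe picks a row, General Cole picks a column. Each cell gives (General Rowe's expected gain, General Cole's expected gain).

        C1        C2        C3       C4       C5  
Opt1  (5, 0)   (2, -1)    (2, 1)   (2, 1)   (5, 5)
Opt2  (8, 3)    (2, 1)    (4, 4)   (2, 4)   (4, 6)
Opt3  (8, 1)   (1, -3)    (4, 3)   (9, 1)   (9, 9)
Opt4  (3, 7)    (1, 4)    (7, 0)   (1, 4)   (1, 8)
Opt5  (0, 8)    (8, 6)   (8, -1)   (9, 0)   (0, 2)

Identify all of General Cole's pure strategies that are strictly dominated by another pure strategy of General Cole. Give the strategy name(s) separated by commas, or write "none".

C2, C3, C4

C1: no other strategy beats it everywhere (C2 at Opt1 (0>-1); C3 at Opt4 (7>0); C4 at Opt3 (1=1); C5 at Opt5 (8>2)).
C2: dominated, since C1 does at least as well everywhere (Opt1: 0>-1, Opt2: 3>1, Opt3: 1>-3, Opt4: 7>4, Opt5: 8>6).
C5 strictly dominates C3 — Opt1: 5>1, Opt2: 6>4, Opt3: 9>3, Opt4: 8>0, Opt5: 2>-1.
C5 strictly dominates C4 — Opt1: 5>1, Opt2: 6>4, Opt3: 9>1, Opt4: 8>4, Opt5: 2>0.
C5: no other strategy beats it everywhere (C1 at Opt1 (5>0); C2 at Opt1 (5>-1); C3 at Opt1 (5>1); C4 at Opt1 (5>1)).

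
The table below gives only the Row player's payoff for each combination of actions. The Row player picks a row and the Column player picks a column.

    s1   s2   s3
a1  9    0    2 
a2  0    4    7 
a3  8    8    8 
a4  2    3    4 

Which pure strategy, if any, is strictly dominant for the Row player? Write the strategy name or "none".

a1 fails to dominate a2 at s2 (0<4).
a2 fails to dominate a1 at s1 (0<9).
a3 fails to dominate a1 at s1 (8<9).
a4 fails to dominate a1 at s1 (2<9).
No single strategy dominates all the others.

none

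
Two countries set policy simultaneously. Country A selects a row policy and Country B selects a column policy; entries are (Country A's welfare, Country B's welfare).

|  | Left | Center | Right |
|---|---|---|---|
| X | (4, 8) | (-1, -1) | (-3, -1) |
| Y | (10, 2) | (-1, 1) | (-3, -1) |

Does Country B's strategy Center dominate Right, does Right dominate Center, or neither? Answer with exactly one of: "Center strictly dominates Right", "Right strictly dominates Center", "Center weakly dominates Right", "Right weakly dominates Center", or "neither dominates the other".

Center weakly dominates Right

Center's payoffs vs Right's, by Country A's action — X: -1=-1, Y: 1>-1.
Center is at least as good everywhere and strictly better somewhere (tied only at X), so Center weakly but not strictly dominates Right.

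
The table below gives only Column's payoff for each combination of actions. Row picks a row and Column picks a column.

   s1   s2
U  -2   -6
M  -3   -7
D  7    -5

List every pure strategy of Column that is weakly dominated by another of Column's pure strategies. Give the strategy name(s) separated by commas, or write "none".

s2

s1 is not dominated — it holds its own against s2 at U (-2>-6).
s1 weakly dominates s2 — U: -2>-6, M: -3>-7, D: 7>-5.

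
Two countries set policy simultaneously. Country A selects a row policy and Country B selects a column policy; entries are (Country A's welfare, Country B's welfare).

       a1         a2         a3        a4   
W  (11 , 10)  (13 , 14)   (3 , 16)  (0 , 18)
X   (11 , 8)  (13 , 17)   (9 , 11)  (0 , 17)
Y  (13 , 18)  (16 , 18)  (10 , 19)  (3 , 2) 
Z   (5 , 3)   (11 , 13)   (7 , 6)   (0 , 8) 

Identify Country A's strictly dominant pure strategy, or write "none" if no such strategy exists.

Y vs W: a1: 13>11, a2: 16>13, a3: 10>3, a4: 3>0.
Y vs X: a1: 13>11, a2: 16>13, a3: 10>9, a4: 3>0.
Y vs Z: a1: 13>5, a2: 16>11, a3: 10>7, a4: 3>0.
Y strictly beats every other strategy against every opponent action, so it is strictly dominant.

Y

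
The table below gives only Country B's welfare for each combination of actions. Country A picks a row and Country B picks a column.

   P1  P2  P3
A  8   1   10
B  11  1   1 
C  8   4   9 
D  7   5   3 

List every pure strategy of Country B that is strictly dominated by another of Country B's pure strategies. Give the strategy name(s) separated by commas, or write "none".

Nothing dominates P1: P2 at A (8>1); P3 at B (11>1).
P2: dominated, since P1 does at least as well everywhere (A: 8>1, B: 11>1, C: 8>4, D: 7>5).
P3 is not dominated — it holds its own against P1 at A (10>8); P2 at A (10>1).

P2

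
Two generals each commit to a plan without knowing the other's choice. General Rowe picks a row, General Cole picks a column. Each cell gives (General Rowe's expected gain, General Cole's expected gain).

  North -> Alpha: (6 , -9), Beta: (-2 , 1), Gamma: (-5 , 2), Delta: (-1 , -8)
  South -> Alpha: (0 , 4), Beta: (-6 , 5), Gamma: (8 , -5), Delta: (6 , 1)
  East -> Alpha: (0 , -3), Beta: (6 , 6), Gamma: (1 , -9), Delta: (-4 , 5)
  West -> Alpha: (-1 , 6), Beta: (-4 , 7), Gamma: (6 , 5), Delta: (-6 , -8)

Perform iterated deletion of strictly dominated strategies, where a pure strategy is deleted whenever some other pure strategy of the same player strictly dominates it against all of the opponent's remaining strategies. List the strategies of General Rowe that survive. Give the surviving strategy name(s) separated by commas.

General Cole's strategy Alpha is strictly dominated by Beta (North: 1>-9, South: 5>4, East: 6>-3, West: 7>6) and is removed.
Column Delta is eliminated: Beta beats it against every remaining row (North: 1>-8, South: 5>1, East: 6>5, West: 7>-8).
Row North is eliminated: East beats it against every remaining column (Beta: 6>-2, Gamma: 1>-5).
General Cole's strategy Gamma is strictly dominated by Beta (South: 5>-5, East: 6>-9, West: 7>5) and is removed.
Row South is eliminated: East beats it against every remaining column (Beta: 6>-6).
For General Rowe, East strictly dominates West on the remaining columns (Beta: 6>-4); eliminate West.
Among the remaining strategies, none is strictly dominated by another pure strategy of the same player, so the elimination stops.
Surviving strategies — General Rowe: {East}; General Cole: {Beta}.

East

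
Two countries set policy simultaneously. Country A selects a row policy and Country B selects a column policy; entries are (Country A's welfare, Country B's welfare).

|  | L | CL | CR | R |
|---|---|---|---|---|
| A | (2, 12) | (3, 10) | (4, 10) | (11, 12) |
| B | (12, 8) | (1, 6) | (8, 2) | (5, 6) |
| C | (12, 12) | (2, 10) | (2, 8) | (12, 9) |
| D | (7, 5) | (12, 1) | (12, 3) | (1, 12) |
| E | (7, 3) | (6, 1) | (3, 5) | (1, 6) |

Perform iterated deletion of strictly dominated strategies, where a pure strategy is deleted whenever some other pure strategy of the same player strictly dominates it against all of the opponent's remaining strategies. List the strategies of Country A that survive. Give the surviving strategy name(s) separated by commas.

B, C

Country B's strategy CL is strictly dominated by L (A: 12>10, B: 8>6, C: 12>10, D: 5>1, E: 3>1) and is removed.
Country A's strategy E is strictly dominated by B (L: 12>7, CR: 8>3, R: 5>1) and is removed.
Column CR is eliminated: L beats it against every remaining row (A: 12>10, B: 8>2, C: 12>8, D: 5>3).
Country A's strategy A is strictly dominated by C (L: 12>2, R: 12>11) and is removed.
For Country A, B strictly dominates D on the remaining columns (L: 12>7, R: 5>1); eliminate D.
Column R is eliminated: L beats it against every remaining row (B: 8>6, C: 12>9).
Among the remaining strategies, none is strictly dominated by another pure strategy of the same player, so the elimination stops.
Surviving strategies — Country A: {B, C}; Country B: {L}.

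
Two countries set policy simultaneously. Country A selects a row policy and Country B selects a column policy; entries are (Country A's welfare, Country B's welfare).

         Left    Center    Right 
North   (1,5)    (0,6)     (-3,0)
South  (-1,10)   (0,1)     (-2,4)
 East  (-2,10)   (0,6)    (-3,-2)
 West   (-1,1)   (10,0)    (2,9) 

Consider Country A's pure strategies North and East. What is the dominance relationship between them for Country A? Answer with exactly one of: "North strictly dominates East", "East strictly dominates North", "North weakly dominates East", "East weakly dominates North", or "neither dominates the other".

North weakly dominates East

North's payoffs vs East's, by Country B's action — Left: 1>-2, Center: 0=0, Right: -3=-3.
North is at least as good everywhere and strictly better somewhere (tied only at Center, Right), so North weakly but not strictly dominates East.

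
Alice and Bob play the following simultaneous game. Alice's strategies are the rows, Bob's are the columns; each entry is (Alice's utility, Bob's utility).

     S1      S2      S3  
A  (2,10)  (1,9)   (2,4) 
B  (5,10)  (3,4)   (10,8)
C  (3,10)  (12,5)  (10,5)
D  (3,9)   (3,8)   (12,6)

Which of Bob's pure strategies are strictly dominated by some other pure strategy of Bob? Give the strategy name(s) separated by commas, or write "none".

S2, S3

S1 is not dominated — it holds its own against S2 at A (10>9); S3 at A (10>4).
S2 is strictly dominated by S1 (A: 10>9, B: 10>4, C: 10>5, D: 9>8).
S3: dominated, since S1 does at least as well everywhere (A: 10>4, B: 10>8, C: 10>5, D: 9>6).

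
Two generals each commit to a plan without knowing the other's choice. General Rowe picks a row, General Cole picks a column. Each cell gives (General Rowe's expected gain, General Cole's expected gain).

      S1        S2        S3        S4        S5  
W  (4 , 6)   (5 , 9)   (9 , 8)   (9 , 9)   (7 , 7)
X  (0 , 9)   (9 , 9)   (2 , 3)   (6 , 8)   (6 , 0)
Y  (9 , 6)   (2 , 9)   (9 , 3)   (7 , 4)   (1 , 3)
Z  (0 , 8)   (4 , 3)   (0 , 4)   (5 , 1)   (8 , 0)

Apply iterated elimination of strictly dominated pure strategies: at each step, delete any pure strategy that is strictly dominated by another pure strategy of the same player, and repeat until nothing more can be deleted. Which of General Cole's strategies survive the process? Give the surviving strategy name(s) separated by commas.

S1, S2, S4

General Cole's strategy S5 is strictly dominated by S2 (W: 9>7, X: 9>0, Y: 9>3, Z: 3>0) and is removed.
For General Rowe, W strictly dominates Z on the remaining columns (S1: 4>0, S2: 5>4, S3: 9>0, S4: 9>5); eliminate Z.
For General Cole, S2 strictly dominates S3 on the remaining rows (W: 9>8, X: 9>3, Y: 9>3); eliminate S3.
Among the remaining strategies, none is strictly dominated by another pure strategy of the same player, so the elimination stops.
Surviving strategies — General Rowe: {W, X, Y}; General Cole: {S1, S2, S4}.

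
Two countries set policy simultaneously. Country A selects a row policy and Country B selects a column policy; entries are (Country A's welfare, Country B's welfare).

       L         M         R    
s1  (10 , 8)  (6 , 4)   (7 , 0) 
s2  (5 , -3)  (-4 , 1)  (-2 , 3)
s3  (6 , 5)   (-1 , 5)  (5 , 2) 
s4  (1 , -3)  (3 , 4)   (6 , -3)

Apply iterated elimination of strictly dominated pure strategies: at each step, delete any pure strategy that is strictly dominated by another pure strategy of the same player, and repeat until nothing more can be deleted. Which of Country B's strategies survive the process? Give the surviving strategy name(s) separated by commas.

L

Row s2 is eliminated: s1 beats it against every remaining column (L: 10>5, M: 6>-4, R: 7>-2).
Country A's strategy s3 is strictly dominated by s1 (L: 10>6, M: 6>-1, R: 7>5) and is removed.
Country A's strategy s4 is strictly dominated by s1 (L: 10>1, M: 6>3, R: 7>6) and is removed.
Column M is eliminated: L beats it against every remaining row (s1: 8>4).
For Country B, L strictly dominates R on the remaining rows (s1: 8>0); eliminate R.
Among the remaining strategies, none is strictly dominated by another pure strategy of the same player, so the elimination stops.
Surviving strategies — Country A: {s1}; Country B: {L}.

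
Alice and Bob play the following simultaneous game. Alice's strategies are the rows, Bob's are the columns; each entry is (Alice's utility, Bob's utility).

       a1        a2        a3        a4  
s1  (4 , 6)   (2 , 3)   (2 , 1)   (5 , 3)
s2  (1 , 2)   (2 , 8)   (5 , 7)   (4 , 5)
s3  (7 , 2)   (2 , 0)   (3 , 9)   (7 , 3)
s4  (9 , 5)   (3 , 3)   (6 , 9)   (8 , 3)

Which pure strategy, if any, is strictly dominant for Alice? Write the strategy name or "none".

s4

s4 vs s1: a1: 9>4, a2: 3>2, a3: 6>2, a4: 8>5.
s4 vs s2: a1: 9>1, a2: 3>2, a3: 6>5, a4: 8>4.
s4 vs s3: a1: 9>7, a2: 3>2, a3: 6>3, a4: 8>7.
s4 strictly beats every other strategy against every opponent action, so it is strictly dominant.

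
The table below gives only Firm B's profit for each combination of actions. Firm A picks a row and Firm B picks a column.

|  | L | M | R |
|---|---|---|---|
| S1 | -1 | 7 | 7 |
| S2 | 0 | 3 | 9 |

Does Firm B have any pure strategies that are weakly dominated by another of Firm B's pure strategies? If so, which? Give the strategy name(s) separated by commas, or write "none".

L, M

L is weakly dominated by M (S1: 7>-1, S2: 3>0).
R weakly dominates M — S1: 7=7, S2: 9>3.
R: no other strategy beats it everywhere (L at S1 (7>-1); M at S2 (9>3)).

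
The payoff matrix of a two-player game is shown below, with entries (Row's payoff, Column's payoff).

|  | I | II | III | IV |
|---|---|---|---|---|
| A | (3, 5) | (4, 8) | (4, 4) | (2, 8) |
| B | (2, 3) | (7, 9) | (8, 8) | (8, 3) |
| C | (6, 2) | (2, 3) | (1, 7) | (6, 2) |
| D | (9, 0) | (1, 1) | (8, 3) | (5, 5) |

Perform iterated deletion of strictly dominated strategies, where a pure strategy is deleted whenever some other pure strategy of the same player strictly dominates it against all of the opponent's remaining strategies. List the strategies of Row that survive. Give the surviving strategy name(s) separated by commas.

B, D

Column's strategy I is strictly dominated by II (A: 8>5, B: 9>3, C: 3>2, D: 1>0) and is removed.
Row A is eliminated: B beats it against every remaining column (II: 7>4, III: 8>4, IV: 8>2).
Row C is eliminated: B beats it against every remaining column (II: 7>2, III: 8>1, IV: 8>6).
Among the remaining strategies, none is strictly dominated by another pure strategy of the same player, so the elimination stops.
Surviving strategies — Row: {B, D}; Column: {II, III, IV}.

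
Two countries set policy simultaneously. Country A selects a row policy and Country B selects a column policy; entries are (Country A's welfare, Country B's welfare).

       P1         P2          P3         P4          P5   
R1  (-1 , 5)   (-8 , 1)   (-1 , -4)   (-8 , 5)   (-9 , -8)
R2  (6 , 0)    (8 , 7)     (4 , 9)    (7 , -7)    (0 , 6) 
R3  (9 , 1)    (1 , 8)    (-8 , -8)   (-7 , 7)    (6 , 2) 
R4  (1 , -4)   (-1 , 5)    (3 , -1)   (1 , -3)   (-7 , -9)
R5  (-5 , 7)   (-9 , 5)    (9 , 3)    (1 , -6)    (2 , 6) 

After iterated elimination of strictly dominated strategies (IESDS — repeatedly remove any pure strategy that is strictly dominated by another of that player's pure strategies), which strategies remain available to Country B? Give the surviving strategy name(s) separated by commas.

Row R1 is eliminated: R2 beats it against every remaining column (P1: 6>-1, P2: 8>-8, P3: 4>-1, P4: 7>-8, P5: 0>-9).
For Country A, R2 strictly dominates R4 on the remaining columns (P1: 6>1, P2: 8>-1, P3: 4>3, P4: 7>1, P5: 0>-7); eliminate R4.
Country B's strategy P4 is strictly dominated by P2 (R2: 7>-7, R3: 8>7, R5: 5>-6) and is removed.
Among the remaining strategies, none is strictly dominated by another pure strategy of the same player, so the elimination stops.
Surviving strategies — Country A: {R2, R3, R5}; Country B: {P1, P2, P3, P5}.

P1, P2, P3, P5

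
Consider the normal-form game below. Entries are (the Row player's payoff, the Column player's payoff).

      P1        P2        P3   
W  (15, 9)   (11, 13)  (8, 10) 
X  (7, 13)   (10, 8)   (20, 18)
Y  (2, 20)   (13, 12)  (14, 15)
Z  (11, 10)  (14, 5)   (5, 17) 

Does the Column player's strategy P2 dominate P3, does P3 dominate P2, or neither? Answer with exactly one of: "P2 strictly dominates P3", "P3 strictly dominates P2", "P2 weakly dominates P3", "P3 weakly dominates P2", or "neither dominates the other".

neither dominates the other

Compare P2 to P3 across each choice by the Row player: W: 13>10, X: 8<18, Y: 12<15, Z: 5<17.
P2 does better at W but worse at X, Y, Z; neither strategy dominates the other.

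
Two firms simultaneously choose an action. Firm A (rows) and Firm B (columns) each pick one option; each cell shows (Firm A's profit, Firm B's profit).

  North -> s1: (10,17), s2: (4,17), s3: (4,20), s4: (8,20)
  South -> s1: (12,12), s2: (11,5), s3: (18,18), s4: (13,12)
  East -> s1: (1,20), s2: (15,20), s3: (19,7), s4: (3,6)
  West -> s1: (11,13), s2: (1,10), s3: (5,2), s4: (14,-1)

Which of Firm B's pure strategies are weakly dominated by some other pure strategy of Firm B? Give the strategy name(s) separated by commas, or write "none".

Nothing dominates s1: s2 at South (12>5); s3 at East (20>7); s4 at East (20>6).
s1 weakly dominates s2 — North: 17=17, South: 12>5, East: 20=20, West: 13>10.
Nothing dominates s3: s1 at North (20>17); s2 at North (20>17); s4 at South (18>12).
s4 is weakly dominated by s3 (North: 20=20, South: 18>12, East: 7>6, West: 2>-1).

s2, s4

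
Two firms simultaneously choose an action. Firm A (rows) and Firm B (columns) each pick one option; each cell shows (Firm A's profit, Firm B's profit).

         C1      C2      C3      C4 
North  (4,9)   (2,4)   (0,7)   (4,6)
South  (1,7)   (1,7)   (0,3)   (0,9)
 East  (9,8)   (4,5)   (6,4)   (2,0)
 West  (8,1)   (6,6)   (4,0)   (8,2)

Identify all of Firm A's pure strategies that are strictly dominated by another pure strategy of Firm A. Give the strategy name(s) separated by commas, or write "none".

North, South

North: dominated, since West does at least as well everywhere (C1: 8>4, C2: 6>2, C3: 4>0, C4: 8>4).
East strictly dominates South — C1: 9>1, C2: 4>1, C3: 6>0, C4: 2>0.
East: no other strategy beats it everywhere (North at C1 (9>4); South at C1 (9>1); West at C1 (9>8)).
Nothing dominates West: North at C1 (8>4); South at C1 (8>1); East at C2 (6>4).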